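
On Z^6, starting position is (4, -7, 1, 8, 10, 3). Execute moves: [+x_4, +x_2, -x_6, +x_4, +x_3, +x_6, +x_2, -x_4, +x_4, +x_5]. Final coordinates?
(4, -5, 2, 10, 11, 3)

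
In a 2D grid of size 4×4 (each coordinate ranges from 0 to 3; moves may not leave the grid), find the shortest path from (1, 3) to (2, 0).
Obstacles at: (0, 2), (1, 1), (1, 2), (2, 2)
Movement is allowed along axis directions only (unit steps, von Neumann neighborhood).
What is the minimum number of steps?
6
(one shortest path: (1, 3) → (2, 3) → (3, 3) → (3, 2) → (3, 1) → (2, 1) → (2, 0))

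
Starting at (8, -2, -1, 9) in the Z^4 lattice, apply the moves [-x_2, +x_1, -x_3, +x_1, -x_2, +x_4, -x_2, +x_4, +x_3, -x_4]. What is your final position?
(10, -5, -1, 10)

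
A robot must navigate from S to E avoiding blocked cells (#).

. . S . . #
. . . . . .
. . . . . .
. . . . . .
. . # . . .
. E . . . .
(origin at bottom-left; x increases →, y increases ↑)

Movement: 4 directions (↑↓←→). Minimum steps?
6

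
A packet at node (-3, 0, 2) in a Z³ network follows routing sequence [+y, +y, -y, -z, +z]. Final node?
(-3, 1, 2)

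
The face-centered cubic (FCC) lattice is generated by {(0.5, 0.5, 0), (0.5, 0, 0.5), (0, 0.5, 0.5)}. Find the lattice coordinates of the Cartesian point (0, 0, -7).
7b₁ - 7b₂ - 7b₃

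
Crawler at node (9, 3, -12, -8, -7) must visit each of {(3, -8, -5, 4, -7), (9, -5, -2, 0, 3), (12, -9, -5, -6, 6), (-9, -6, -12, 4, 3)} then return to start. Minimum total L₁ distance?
156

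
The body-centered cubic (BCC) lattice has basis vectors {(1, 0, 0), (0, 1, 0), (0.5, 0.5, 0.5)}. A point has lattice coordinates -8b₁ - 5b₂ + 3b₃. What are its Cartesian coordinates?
(-6.5, -3.5, 1.5)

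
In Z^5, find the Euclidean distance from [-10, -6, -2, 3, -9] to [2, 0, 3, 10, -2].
17.4069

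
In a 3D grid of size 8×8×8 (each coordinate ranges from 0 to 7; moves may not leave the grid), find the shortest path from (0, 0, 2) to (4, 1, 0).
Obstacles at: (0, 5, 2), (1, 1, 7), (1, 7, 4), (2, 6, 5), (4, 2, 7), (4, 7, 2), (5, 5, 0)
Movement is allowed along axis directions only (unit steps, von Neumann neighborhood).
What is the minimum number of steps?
7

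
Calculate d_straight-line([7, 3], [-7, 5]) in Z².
14.1421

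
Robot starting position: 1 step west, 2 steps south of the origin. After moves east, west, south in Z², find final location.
(-1, -3)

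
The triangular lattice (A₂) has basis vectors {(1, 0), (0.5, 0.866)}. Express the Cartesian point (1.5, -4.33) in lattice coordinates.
4b₁ - 5b₂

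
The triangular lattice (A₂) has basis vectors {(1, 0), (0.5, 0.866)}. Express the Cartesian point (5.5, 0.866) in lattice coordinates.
5b₁ + b₂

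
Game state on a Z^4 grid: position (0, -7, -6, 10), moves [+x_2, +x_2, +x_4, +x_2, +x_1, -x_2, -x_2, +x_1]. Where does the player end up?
(2, -6, -6, 11)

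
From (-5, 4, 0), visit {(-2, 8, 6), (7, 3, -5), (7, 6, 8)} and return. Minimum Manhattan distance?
60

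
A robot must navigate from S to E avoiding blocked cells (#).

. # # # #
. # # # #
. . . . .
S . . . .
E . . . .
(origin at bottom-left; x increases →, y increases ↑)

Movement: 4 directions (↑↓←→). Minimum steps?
1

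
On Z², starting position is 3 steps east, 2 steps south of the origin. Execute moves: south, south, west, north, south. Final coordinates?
(2, -4)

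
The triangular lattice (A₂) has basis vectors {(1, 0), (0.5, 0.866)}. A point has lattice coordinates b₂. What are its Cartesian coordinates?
(0.5, 0.866)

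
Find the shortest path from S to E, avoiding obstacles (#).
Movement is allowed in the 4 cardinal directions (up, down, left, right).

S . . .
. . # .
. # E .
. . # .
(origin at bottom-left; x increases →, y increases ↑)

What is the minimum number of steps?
6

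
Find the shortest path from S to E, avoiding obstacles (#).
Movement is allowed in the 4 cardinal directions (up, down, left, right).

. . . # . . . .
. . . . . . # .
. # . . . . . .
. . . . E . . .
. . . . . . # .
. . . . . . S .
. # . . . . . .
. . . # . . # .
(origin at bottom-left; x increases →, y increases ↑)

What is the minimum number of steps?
4
(one shortest path: (6, 2) → (5, 2) → (4, 2) → (4, 3) → (4, 4))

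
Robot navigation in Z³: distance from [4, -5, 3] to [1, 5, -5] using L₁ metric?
21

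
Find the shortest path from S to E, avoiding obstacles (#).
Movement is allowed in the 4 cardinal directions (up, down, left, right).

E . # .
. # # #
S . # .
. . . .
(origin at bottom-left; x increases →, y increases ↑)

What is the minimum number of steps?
2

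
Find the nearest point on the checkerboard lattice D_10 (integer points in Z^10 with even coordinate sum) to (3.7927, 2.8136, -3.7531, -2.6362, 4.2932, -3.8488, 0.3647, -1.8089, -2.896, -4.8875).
(4, 3, -4, -3, 4, -4, 0, -2, -3, -5)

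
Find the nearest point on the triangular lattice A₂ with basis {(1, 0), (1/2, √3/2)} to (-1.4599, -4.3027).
(-1.5, -4.33)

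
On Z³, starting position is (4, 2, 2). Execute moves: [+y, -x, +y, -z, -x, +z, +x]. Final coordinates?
(3, 4, 2)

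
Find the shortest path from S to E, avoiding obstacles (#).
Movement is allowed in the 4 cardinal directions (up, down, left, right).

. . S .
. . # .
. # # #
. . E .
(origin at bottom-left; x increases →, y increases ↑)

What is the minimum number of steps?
7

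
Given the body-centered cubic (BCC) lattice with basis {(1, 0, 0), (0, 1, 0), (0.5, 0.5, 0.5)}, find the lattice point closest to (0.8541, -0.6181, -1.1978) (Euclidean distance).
(1, -1, -1)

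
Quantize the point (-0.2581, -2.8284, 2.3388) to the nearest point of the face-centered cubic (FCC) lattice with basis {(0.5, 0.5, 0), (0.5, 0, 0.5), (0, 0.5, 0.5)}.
(-0.5, -3, 2.5)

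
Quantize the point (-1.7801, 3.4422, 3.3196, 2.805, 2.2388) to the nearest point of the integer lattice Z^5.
(-2, 3, 3, 3, 2)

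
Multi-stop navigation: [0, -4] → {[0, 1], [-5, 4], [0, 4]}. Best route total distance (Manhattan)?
13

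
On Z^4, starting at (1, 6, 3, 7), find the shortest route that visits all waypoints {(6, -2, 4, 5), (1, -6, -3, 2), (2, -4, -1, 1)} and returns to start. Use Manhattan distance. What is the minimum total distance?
60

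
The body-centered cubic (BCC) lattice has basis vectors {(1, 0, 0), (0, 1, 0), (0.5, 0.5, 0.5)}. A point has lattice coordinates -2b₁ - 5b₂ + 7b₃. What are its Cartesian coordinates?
(1.5, -1.5, 3.5)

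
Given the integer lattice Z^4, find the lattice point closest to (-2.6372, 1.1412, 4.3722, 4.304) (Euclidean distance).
(-3, 1, 4, 4)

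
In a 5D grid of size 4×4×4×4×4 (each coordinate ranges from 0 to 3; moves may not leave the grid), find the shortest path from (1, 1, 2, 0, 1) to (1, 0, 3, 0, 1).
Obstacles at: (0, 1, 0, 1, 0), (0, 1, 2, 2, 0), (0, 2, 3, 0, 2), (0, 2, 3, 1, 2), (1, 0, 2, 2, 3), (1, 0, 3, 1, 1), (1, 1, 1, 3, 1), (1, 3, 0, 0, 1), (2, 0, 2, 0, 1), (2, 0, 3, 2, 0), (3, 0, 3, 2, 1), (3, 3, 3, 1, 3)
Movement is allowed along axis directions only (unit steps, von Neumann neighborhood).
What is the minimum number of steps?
2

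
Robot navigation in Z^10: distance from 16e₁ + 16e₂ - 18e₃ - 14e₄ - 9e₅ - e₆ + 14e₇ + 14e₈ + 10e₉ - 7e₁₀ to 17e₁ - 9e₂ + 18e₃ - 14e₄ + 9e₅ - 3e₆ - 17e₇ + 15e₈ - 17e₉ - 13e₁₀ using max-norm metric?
36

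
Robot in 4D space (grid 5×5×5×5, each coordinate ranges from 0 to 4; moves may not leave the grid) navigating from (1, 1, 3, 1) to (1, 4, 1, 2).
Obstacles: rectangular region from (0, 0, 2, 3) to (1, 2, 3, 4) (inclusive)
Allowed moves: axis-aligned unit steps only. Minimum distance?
6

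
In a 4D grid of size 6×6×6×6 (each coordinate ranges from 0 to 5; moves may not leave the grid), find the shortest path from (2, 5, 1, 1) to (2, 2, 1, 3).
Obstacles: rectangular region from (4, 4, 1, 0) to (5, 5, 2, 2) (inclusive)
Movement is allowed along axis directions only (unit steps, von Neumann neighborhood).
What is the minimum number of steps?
5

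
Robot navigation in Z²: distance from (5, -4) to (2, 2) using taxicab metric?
9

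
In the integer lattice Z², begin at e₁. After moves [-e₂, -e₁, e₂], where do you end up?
(0, 0)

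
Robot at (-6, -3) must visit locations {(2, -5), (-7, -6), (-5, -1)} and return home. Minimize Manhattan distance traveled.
28
(one optimal route: (-6, -3) → (-7, -6) → (2, -5) → (-5, -1) → (-6, -3))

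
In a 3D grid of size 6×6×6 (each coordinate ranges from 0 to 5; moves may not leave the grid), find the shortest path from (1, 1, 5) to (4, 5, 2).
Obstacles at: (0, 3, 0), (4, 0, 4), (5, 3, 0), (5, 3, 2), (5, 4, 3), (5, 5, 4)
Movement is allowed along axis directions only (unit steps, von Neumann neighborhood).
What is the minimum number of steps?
10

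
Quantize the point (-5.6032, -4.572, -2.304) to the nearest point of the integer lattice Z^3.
(-6, -5, -2)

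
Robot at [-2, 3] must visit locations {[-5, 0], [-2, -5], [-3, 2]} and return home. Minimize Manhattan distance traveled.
22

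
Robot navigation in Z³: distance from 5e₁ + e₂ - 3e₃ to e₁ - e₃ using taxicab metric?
7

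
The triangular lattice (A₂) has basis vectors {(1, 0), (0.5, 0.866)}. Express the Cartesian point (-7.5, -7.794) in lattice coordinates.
-3b₁ - 9b₂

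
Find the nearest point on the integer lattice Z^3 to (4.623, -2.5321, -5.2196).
(5, -3, -5)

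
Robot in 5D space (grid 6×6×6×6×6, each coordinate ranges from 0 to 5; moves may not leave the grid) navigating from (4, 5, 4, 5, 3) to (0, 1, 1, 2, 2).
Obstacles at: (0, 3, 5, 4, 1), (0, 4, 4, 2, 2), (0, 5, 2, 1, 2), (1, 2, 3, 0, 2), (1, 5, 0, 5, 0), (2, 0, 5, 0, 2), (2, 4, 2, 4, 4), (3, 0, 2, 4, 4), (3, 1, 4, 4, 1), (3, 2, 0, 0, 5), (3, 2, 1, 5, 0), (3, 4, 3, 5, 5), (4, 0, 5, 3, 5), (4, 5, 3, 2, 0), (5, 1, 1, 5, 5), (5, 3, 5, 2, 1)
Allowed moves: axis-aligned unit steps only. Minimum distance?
15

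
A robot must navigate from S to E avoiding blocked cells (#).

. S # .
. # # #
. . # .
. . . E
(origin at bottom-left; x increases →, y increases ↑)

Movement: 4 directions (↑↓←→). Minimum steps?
7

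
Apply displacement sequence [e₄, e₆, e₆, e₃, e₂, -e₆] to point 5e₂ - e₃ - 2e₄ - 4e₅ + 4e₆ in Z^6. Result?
(0, 6, 0, -1, -4, 5)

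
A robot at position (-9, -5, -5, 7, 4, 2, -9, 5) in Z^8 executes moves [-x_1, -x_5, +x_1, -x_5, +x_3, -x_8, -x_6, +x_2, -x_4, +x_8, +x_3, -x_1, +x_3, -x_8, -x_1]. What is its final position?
(-11, -4, -2, 6, 2, 1, -9, 4)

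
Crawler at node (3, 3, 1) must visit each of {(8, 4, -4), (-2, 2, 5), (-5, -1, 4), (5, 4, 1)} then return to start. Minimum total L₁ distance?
54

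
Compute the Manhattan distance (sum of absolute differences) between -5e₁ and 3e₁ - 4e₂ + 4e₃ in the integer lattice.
16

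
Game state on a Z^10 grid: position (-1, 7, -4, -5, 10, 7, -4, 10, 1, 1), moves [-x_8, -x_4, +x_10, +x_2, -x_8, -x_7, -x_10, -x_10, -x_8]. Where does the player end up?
(-1, 8, -4, -6, 10, 7, -5, 7, 1, 0)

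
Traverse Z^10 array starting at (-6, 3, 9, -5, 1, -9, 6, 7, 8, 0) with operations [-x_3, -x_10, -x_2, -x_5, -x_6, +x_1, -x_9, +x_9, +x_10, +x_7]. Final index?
(-5, 2, 8, -5, 0, -10, 7, 7, 8, 0)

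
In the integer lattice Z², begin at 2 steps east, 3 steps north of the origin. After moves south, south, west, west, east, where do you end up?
(1, 1)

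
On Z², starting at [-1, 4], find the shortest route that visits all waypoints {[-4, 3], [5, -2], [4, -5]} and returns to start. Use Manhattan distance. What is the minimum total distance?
36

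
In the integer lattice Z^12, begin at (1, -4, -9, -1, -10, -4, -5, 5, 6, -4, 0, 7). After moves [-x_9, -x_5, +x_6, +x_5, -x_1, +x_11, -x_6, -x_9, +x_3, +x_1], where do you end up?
(1, -4, -8, -1, -10, -4, -5, 5, 4, -4, 1, 7)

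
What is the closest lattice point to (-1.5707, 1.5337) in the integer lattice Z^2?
(-2, 2)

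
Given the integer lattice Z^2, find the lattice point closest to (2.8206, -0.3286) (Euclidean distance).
(3, 0)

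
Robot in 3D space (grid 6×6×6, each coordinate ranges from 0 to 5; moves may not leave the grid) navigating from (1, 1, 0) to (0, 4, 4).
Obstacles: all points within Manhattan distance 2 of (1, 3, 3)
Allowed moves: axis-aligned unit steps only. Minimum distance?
10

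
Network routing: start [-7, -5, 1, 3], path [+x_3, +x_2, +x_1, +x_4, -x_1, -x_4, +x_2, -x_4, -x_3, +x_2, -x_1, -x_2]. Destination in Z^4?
(-8, -3, 1, 2)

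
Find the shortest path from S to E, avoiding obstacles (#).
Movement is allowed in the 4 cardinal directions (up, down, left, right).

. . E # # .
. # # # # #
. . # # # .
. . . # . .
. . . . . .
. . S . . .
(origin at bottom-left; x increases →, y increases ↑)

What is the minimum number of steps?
9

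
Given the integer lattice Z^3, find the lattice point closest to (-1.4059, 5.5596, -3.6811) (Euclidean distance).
(-1, 6, -4)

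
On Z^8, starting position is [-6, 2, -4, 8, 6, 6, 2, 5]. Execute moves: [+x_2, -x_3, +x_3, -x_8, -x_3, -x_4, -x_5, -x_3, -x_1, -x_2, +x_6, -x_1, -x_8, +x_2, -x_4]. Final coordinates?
(-8, 3, -6, 6, 5, 7, 2, 3)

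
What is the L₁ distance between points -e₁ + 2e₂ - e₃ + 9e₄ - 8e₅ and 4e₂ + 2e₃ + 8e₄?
15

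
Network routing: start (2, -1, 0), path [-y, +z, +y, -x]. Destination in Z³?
(1, -1, 1)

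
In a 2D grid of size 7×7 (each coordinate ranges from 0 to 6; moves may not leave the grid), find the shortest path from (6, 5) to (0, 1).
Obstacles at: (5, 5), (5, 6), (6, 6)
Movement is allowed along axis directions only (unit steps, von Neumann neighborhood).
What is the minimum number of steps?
10
(one shortest path: (6, 5) → (6, 4) → (5, 4) → (4, 4) → (3, 4) → (2, 4) → (1, 4) → (0, 4) → (0, 3) → (0, 2) → (0, 1))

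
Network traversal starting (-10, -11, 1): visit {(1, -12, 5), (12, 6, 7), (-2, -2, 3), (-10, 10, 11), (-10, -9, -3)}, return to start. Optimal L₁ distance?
126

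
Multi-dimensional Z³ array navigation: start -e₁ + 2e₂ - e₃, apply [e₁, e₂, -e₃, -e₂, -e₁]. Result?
(-1, 2, -2)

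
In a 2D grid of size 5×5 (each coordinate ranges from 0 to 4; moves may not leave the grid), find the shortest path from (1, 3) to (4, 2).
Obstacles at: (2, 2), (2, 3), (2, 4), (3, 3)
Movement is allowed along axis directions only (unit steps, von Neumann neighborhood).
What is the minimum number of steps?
6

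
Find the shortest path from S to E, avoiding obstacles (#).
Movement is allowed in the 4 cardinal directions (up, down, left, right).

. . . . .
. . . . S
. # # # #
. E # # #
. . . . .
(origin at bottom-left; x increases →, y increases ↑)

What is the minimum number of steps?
7
(one shortest path: (4, 3) → (3, 3) → (2, 3) → (1, 3) → (0, 3) → (0, 2) → (0, 1) → (1, 1))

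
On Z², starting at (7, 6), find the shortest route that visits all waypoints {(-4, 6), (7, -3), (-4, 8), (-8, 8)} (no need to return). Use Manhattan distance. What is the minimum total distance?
35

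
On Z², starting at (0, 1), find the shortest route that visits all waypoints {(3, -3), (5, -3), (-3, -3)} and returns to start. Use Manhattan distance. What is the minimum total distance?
24
(one optimal route: (0, 1) → (3, -3) → (5, -3) → (-3, -3) → (0, 1))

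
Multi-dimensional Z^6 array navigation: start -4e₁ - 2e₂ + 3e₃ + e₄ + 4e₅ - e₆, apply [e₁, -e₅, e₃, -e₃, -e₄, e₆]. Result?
(-3, -2, 3, 0, 3, 0)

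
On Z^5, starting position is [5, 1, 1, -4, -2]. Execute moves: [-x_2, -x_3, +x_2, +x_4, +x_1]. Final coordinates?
(6, 1, 0, -3, -2)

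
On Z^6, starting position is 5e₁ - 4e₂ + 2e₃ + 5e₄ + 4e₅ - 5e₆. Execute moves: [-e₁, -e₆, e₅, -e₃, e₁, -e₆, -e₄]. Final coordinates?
(5, -4, 1, 4, 5, -7)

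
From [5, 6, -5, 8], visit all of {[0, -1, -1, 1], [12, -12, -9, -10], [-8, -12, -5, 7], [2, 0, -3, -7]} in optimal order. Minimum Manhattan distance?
105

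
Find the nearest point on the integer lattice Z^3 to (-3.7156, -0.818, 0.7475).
(-4, -1, 1)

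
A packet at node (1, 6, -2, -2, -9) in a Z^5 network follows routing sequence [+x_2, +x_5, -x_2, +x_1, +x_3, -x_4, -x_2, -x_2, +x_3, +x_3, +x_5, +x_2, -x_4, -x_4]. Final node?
(2, 5, 1, -5, -7)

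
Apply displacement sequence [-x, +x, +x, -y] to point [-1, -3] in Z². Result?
(0, -4)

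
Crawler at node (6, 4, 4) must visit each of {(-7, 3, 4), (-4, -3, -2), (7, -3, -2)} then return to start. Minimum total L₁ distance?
54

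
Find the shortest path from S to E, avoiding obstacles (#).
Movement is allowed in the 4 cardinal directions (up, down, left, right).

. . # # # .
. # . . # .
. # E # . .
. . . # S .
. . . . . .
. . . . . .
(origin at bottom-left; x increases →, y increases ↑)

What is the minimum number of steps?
5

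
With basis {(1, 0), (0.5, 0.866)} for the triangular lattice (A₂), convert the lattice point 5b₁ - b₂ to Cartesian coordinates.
(4.5, -0.866)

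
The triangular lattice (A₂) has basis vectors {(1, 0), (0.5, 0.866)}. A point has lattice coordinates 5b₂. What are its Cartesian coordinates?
(2.5, 4.33)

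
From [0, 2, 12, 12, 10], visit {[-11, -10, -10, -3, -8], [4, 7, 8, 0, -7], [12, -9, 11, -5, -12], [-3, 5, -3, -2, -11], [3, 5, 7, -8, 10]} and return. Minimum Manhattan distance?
234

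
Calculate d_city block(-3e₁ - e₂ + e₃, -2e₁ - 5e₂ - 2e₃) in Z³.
8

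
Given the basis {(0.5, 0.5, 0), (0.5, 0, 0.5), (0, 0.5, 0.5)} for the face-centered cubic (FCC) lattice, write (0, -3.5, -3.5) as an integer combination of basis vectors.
-7b₃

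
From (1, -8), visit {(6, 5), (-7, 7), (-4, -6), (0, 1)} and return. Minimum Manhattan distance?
58
(one optimal route: (1, -8) → (-4, -6) → (-7, 7) → (6, 5) → (0, 1) → (1, -8))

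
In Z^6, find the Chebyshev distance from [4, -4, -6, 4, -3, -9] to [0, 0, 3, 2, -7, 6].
15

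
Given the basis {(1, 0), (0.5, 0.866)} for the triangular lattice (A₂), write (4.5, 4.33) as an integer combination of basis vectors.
2b₁ + 5b₂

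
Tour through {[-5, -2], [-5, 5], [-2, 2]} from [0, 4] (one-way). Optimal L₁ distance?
17
(one optimal route: (0, 4) → (-2, 2) → (-5, 5) → (-5, -2))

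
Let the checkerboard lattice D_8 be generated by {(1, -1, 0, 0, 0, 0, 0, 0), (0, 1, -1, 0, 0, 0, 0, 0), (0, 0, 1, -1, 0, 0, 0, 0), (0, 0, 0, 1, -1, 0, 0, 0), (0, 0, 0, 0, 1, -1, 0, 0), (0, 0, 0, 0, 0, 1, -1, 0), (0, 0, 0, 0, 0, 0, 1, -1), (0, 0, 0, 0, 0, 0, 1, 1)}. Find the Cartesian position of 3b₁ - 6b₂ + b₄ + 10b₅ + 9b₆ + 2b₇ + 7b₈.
(3, -9, 6, 1, 9, -1, 0, 5)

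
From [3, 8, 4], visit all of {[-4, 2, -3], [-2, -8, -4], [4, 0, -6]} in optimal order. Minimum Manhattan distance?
45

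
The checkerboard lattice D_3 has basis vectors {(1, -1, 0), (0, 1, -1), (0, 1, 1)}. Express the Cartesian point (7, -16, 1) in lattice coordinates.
7b₁ - 5b₂ - 4b₃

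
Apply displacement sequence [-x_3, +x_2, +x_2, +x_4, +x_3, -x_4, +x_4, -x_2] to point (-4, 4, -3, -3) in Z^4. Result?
(-4, 5, -3, -2)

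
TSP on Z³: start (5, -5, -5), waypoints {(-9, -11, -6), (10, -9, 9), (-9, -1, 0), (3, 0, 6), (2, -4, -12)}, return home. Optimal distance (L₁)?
112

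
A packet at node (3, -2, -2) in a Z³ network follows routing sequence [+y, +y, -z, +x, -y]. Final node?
(4, -1, -3)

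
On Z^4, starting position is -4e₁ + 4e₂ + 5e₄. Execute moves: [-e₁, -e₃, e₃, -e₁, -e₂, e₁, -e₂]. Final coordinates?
(-5, 2, 0, 5)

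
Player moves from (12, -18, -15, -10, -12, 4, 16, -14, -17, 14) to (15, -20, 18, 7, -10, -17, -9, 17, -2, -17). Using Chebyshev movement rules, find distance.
33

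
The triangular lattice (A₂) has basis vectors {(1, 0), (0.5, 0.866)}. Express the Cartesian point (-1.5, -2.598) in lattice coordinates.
-3b₂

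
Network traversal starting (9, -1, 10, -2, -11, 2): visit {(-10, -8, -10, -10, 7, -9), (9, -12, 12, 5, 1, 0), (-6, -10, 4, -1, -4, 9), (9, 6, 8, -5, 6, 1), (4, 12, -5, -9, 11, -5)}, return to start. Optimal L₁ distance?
254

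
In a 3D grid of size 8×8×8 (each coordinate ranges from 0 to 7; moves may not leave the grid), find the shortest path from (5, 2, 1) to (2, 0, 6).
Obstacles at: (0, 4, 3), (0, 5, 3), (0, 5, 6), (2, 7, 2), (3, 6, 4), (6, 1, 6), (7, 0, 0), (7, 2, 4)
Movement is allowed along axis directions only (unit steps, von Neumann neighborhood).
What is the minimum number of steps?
10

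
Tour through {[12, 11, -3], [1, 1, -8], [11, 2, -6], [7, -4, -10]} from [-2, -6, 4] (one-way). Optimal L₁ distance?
62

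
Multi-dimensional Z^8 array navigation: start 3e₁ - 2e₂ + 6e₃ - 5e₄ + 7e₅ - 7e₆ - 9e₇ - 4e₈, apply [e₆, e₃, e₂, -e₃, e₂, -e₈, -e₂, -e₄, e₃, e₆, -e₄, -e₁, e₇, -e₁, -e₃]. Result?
(1, -1, 6, -7, 7, -5, -8, -5)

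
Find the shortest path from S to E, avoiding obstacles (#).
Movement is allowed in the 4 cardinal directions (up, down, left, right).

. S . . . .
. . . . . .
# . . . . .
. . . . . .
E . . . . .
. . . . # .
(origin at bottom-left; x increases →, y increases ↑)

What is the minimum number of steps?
5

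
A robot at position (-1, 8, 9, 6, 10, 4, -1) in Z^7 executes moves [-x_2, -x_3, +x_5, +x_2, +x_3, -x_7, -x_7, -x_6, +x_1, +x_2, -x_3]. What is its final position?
(0, 9, 8, 6, 11, 3, -3)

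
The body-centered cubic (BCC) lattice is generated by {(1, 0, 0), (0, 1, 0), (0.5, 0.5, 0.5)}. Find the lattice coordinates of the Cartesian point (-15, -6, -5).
-10b₁ - b₂ - 10b₃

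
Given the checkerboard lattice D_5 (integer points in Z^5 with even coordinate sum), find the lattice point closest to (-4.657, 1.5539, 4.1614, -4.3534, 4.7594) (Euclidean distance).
(-5, 2, 4, -4, 5)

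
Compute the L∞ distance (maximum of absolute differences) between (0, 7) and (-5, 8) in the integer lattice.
5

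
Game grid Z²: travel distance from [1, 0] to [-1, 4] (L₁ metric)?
6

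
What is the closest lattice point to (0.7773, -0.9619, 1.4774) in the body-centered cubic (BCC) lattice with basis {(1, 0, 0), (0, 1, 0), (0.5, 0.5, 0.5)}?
(1, -1, 1)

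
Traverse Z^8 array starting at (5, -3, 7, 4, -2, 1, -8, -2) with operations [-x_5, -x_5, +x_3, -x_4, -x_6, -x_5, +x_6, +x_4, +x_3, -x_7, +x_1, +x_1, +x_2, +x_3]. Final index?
(7, -2, 10, 4, -5, 1, -9, -2)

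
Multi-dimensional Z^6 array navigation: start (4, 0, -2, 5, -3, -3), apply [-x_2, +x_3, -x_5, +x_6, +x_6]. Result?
(4, -1, -1, 5, -4, -1)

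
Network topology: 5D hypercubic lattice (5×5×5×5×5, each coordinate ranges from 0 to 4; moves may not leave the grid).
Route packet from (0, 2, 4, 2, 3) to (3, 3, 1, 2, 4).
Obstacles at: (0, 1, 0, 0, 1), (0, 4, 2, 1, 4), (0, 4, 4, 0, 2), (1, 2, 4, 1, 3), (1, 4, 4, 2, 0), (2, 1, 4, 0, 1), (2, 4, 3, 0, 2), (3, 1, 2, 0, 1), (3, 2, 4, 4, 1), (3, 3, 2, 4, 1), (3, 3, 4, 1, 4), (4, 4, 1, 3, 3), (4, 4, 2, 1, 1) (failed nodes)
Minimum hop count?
8
(one shortest path: (0, 2, 4, 2, 3) → (1, 2, 4, 2, 3) → (2, 2, 4, 2, 3) → (3, 2, 4, 2, 3) → (3, 3, 4, 2, 3) → (3, 3, 3, 2, 3) → (3, 3, 2, 2, 3) → (3, 3, 1, 2, 3) → (3, 3, 1, 2, 4))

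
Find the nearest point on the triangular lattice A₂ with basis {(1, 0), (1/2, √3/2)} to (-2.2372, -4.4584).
(-2.5, -4.33)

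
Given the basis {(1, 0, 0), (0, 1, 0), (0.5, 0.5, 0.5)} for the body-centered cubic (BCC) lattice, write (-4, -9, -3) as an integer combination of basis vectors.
-b₁ - 6b₂ - 6b₃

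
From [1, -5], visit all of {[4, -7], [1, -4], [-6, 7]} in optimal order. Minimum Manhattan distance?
29
(one optimal route: (1, -5) → (4, -7) → (1, -4) → (-6, 7))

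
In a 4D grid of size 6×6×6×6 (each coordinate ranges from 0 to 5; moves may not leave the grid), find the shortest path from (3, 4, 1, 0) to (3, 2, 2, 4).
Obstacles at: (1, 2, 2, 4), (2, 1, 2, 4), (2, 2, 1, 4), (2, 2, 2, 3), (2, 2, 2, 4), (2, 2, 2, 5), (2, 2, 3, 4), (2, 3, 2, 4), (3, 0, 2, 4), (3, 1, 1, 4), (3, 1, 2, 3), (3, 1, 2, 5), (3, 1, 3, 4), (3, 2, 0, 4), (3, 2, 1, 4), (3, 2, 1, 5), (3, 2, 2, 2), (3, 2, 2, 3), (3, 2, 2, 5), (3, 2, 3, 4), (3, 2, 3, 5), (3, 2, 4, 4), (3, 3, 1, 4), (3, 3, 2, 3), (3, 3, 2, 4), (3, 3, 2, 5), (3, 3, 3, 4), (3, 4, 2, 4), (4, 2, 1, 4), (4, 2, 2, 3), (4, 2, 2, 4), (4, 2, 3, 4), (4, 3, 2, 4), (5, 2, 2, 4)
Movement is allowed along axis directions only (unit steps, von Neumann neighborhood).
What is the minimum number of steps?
11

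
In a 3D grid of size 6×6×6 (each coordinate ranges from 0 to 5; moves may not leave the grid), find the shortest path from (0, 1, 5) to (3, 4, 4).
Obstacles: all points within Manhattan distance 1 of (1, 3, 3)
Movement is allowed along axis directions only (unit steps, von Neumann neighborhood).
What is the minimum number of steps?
7
(one shortest path: (0, 1, 5) → (1, 1, 5) → (2, 1, 5) → (3, 1, 5) → (3, 2, 5) → (3, 3, 5) → (3, 4, 5) → (3, 4, 4))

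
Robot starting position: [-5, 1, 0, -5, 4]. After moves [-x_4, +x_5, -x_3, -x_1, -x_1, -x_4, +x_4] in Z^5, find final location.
(-7, 1, -1, -6, 5)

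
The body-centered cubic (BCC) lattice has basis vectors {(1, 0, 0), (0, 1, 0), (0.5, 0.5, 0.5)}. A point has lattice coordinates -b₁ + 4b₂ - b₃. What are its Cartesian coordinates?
(-1.5, 3.5, -0.5)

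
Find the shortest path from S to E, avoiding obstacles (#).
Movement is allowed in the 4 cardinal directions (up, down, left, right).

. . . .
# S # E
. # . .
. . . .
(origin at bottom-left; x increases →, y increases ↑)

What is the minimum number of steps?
4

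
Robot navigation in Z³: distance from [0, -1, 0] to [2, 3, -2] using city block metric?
8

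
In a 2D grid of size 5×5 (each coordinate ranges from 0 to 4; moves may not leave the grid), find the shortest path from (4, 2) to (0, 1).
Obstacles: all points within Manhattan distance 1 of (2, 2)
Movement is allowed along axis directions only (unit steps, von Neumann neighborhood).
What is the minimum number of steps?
7
(one shortest path: (4, 2) → (4, 1) → (3, 1) → (3, 0) → (2, 0) → (1, 0) → (0, 0) → (0, 1))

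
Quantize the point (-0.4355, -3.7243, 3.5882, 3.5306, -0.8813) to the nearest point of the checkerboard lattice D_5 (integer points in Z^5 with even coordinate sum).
(0, -4, 4, 3, -1)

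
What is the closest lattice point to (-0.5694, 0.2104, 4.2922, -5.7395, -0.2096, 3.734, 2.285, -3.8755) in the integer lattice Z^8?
(-1, 0, 4, -6, 0, 4, 2, -4)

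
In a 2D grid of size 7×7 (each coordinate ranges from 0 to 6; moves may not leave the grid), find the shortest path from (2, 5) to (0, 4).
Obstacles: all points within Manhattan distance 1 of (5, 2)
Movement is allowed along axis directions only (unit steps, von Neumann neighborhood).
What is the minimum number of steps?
3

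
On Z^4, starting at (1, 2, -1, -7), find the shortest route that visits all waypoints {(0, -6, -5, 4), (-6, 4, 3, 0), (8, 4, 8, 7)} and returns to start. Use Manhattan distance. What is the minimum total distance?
104
(one optimal route: (1, 2, -1, -7) → (0, -6, -5, 4) → (8, 4, 8, 7) → (-6, 4, 3, 0) → (1, 2, -1, -7))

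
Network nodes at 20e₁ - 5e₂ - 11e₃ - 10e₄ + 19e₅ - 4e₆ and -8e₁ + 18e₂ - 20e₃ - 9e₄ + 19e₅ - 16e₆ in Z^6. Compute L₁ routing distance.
73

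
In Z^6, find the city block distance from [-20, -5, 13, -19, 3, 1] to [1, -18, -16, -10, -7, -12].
95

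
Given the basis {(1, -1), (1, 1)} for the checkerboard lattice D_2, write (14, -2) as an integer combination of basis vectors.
8b₁ + 6b₂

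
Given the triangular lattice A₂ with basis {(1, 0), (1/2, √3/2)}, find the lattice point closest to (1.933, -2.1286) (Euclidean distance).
(2, -1.732)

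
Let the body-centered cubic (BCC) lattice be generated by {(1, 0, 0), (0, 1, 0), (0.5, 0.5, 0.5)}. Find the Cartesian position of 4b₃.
(2, 2, 2)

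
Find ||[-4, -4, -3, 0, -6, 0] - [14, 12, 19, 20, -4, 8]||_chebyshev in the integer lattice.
22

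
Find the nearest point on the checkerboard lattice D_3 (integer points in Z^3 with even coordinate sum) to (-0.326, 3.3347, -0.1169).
(0, 4, 0)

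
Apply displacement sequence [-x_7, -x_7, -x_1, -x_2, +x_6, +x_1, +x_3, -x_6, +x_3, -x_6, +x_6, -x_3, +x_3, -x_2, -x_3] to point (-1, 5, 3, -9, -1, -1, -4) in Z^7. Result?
(-1, 3, 4, -9, -1, -1, -6)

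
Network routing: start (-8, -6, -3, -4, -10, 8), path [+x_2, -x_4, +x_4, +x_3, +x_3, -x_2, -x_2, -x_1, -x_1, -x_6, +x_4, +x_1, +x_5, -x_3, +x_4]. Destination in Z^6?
(-9, -7, -2, -2, -9, 7)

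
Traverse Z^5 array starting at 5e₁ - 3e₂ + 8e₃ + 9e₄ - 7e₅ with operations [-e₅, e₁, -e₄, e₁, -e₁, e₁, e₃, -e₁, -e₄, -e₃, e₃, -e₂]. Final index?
(6, -4, 9, 7, -8)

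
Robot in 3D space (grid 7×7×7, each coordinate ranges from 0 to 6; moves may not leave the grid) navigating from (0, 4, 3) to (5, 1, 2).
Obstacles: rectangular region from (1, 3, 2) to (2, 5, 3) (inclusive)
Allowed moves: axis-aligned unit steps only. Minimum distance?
9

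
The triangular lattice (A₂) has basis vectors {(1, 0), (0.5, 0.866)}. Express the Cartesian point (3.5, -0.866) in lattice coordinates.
4b₁ - b₂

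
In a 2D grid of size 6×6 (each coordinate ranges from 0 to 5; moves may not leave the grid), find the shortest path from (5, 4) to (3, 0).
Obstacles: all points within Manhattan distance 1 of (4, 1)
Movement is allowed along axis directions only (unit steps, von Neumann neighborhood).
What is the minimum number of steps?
8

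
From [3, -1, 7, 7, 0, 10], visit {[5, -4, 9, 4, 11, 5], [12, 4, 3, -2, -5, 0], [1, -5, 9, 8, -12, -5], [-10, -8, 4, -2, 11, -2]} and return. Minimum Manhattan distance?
200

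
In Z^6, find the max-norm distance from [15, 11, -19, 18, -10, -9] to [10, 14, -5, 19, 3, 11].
20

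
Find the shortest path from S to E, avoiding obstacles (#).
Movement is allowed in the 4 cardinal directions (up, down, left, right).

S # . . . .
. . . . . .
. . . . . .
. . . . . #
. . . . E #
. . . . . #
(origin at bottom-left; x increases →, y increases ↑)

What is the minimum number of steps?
8
(one shortest path: (0, 5) → (0, 4) → (1, 4) → (2, 4) → (3, 4) → (4, 4) → (4, 3) → (4, 2) → (4, 1))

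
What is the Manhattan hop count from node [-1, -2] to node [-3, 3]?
7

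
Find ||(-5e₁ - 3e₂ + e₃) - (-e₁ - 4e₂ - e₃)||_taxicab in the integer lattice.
7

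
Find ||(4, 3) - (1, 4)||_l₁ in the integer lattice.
4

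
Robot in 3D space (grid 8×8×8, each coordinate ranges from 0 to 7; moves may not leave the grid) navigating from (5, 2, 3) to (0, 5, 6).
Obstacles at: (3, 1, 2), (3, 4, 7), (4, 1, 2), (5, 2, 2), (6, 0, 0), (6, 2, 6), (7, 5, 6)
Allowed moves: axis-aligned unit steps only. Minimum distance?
11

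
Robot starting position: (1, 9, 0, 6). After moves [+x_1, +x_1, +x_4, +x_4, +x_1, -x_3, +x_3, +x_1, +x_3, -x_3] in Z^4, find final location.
(5, 9, 0, 8)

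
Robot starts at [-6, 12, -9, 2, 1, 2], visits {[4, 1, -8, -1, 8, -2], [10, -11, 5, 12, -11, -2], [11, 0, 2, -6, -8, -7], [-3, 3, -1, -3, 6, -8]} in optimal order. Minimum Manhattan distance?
141
(one optimal route: (-6, 12, -9, 2, 1, 2) → (4, 1, -8, -1, 8, -2) → (-3, 3, -1, -3, 6, -8) → (11, 0, 2, -6, -8, -7) → (10, -11, 5, 12, -11, -2))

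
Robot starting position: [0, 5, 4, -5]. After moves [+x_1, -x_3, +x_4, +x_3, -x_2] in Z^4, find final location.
(1, 4, 4, -4)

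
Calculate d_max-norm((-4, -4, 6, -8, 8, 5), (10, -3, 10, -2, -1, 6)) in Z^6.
14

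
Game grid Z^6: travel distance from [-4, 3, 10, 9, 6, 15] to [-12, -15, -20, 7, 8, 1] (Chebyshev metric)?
30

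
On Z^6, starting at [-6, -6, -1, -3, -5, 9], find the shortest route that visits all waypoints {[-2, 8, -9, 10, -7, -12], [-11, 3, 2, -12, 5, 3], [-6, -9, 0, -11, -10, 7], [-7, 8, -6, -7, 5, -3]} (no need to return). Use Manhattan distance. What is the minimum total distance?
132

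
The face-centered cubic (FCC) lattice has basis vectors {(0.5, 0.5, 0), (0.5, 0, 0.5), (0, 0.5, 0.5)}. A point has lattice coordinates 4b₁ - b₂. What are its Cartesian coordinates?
(1.5, 2, -0.5)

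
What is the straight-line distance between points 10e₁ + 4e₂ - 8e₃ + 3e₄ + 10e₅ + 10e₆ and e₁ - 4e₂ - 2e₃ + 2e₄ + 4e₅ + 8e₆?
14.8997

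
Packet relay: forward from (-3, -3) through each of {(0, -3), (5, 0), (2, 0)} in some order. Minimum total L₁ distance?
11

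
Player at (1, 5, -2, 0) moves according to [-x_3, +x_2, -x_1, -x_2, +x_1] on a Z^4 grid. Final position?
(1, 5, -3, 0)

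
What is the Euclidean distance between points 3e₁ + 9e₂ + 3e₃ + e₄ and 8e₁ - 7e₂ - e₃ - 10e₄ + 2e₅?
20.5426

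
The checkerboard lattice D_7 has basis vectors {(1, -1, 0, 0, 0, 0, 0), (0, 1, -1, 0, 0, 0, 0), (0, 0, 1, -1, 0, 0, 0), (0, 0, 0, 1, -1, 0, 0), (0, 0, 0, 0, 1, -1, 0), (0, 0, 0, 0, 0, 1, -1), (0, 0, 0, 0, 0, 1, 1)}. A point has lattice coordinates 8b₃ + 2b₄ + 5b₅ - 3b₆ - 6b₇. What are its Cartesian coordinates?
(0, 0, 8, -6, 3, -14, -3)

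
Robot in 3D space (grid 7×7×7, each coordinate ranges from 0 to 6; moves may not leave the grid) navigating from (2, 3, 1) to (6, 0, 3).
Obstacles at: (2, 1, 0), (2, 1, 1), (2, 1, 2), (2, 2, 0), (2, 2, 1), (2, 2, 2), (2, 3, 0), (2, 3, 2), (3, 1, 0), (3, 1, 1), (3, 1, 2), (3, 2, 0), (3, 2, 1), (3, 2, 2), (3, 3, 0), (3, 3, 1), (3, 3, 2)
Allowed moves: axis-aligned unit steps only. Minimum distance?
11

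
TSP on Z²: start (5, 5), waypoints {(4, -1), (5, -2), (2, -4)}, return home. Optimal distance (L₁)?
24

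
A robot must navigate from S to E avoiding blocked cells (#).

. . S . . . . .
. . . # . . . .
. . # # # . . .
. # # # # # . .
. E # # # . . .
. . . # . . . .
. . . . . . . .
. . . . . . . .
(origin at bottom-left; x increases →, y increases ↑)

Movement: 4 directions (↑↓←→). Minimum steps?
7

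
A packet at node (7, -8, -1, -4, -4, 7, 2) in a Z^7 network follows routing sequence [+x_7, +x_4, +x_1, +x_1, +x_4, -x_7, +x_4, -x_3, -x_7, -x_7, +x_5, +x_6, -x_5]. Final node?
(9, -8, -2, -1, -4, 8, 0)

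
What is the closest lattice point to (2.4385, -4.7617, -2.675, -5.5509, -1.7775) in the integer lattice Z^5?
(2, -5, -3, -6, -2)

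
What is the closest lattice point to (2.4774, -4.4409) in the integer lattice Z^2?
(2, -4)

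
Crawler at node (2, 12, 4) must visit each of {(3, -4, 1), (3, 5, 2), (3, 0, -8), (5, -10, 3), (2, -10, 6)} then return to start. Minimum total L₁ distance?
78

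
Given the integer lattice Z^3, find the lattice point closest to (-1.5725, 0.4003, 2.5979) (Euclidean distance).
(-2, 0, 3)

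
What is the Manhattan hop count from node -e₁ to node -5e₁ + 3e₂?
7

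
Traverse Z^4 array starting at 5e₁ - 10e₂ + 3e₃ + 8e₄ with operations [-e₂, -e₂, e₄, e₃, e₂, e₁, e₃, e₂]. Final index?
(6, -10, 5, 9)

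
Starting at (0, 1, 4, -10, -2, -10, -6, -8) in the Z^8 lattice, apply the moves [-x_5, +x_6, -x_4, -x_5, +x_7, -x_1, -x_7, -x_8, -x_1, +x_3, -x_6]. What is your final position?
(-2, 1, 5, -11, -4, -10, -6, -9)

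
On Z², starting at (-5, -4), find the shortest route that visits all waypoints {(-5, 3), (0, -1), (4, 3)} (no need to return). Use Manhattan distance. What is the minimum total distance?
24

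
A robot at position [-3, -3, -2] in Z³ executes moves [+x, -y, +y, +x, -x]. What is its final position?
(-2, -3, -2)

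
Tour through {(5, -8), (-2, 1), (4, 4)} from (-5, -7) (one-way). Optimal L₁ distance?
33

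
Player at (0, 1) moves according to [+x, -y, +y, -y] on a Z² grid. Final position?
(1, 0)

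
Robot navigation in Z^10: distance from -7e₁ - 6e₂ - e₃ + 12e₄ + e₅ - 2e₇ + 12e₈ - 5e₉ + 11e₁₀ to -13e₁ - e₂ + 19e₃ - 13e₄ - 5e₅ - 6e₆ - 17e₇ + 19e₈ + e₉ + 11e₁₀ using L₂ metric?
38.3145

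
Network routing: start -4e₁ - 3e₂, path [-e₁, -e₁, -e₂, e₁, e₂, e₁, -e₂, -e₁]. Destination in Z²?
(-5, -4)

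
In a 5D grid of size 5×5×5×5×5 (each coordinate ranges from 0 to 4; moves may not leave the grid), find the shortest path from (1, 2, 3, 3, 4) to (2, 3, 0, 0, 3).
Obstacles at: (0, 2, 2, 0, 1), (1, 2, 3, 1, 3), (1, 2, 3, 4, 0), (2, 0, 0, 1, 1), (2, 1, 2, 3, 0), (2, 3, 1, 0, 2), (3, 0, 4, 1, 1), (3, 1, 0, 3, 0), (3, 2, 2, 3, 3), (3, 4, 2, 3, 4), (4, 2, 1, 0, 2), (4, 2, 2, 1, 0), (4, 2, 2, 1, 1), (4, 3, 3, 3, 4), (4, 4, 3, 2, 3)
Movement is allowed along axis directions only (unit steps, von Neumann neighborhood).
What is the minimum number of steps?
9
(one shortest path: (1, 2, 3, 3, 4) → (2, 2, 3, 3, 4) → (2, 3, 3, 3, 4) → (2, 3, 2, 3, 4) → (2, 3, 1, 3, 4) → (2, 3, 0, 3, 4) → (2, 3, 0, 2, 4) → (2, 3, 0, 1, 4) → (2, 3, 0, 0, 4) → (2, 3, 0, 0, 3))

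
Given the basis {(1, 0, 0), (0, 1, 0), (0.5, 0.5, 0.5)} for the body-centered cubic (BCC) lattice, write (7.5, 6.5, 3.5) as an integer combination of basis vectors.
4b₁ + 3b₂ + 7b₃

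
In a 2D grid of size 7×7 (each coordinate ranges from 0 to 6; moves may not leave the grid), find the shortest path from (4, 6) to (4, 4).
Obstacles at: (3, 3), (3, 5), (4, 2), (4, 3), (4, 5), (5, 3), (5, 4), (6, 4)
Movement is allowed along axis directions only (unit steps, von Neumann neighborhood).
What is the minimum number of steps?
6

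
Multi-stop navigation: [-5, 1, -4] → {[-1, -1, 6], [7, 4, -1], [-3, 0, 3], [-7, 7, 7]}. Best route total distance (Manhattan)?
56
(one optimal route: (-5, 1, -4) → (-3, 0, 3) → (-1, -1, 6) → (-7, 7, 7) → (7, 4, -1))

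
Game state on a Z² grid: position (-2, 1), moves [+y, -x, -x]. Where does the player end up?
(-4, 2)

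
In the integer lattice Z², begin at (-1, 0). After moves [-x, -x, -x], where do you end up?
(-4, 0)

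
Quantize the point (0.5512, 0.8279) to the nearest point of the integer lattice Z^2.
(1, 1)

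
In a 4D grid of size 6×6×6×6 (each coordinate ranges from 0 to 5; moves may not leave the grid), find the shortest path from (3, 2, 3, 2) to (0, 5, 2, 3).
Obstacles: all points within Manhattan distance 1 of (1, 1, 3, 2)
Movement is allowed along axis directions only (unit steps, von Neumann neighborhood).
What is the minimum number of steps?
8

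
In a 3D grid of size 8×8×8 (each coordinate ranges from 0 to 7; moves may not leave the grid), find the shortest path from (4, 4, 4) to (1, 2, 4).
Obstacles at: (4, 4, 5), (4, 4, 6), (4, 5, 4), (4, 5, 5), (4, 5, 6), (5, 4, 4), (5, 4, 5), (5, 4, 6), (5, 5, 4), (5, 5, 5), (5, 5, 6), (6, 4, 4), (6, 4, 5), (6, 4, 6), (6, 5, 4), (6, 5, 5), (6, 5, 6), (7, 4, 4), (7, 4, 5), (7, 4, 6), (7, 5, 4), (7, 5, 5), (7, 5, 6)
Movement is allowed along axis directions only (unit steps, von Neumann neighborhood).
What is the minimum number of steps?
5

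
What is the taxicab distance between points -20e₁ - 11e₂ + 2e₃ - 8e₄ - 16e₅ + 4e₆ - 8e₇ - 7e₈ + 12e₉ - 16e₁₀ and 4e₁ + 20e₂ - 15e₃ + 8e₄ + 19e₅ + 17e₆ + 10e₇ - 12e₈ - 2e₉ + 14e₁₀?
203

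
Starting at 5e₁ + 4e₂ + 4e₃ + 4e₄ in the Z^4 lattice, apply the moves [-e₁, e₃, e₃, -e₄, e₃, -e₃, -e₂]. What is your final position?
(4, 3, 6, 3)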